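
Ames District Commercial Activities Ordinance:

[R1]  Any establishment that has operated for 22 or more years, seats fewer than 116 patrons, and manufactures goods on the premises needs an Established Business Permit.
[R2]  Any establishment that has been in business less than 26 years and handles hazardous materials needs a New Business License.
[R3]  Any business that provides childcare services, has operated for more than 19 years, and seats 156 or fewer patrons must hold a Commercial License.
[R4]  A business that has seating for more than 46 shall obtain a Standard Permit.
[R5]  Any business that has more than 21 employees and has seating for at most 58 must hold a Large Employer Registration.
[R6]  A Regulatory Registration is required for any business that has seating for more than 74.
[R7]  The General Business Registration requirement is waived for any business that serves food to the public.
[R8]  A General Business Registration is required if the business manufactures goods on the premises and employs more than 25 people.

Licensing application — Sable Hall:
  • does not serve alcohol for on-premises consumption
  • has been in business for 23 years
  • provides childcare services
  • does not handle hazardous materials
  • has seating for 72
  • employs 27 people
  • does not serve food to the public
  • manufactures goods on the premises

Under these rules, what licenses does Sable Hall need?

[R1] years in business 23 ≥ 22; seating 72 < 116; manufactures goods on the premises → Established Business Permit required.
[R2] years in business 23 < 26; does not handle hazardous materials → New Business License not required.
[R3] provides childcare services; years in business 23 > 19; seating 72 ≤ 156 → Commercial License required.
[R4] seating 72 > 46 → Standard Permit required.
[R5] employees 27 > 21; seating 72 > 58 → Large Employer Registration not required.
[R6] seating 72 ≤ 74 → Regulatory Registration not required.
[R7] does not serve food to the public → General Business Registration exemption does not apply.
[R8] manufactures goods on the premises; employees 27 > 25 → General Business Registration required.

Commercial License, Established Business Permit, General Business Registration, Standard Permit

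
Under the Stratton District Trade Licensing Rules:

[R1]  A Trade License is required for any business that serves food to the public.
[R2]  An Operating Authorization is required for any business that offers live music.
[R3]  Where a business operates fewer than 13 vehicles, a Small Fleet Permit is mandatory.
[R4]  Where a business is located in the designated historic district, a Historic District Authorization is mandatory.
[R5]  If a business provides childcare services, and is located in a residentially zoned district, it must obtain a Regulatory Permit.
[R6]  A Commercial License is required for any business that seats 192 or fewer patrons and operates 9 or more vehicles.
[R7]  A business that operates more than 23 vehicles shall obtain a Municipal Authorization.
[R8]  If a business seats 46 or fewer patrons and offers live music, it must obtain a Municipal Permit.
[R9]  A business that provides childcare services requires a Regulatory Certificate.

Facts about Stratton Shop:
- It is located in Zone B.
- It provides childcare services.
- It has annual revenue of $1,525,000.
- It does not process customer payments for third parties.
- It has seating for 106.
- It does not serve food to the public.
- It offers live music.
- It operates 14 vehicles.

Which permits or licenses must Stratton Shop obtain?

[R1] does not serve food to the public → Trade License not required.
[R2] offers live music → Operating Authorization required.
[R3] vehicles 14 ≥ 13 → Small Fleet Permit not required.
[R4] is located in Zone B (not: is located in the designated historic district) → Historic District Authorization not required.
[R5] provides childcare services; is located in Zone B (not: is located in a residentially zoned district) → Regulatory Permit not required.
[R6] seating 106 ≤ 192; vehicles 14 ≥ 9 → Commercial License required.
[R7] vehicles 14 ≤ 23 → Municipal Authorization not required.
[R8] seating 106 > 46; offers live music → Municipal Permit not required.
[R9] provides childcare services → Regulatory Certificate required.

Commercial License, Operating Authorization, Regulatory Certificate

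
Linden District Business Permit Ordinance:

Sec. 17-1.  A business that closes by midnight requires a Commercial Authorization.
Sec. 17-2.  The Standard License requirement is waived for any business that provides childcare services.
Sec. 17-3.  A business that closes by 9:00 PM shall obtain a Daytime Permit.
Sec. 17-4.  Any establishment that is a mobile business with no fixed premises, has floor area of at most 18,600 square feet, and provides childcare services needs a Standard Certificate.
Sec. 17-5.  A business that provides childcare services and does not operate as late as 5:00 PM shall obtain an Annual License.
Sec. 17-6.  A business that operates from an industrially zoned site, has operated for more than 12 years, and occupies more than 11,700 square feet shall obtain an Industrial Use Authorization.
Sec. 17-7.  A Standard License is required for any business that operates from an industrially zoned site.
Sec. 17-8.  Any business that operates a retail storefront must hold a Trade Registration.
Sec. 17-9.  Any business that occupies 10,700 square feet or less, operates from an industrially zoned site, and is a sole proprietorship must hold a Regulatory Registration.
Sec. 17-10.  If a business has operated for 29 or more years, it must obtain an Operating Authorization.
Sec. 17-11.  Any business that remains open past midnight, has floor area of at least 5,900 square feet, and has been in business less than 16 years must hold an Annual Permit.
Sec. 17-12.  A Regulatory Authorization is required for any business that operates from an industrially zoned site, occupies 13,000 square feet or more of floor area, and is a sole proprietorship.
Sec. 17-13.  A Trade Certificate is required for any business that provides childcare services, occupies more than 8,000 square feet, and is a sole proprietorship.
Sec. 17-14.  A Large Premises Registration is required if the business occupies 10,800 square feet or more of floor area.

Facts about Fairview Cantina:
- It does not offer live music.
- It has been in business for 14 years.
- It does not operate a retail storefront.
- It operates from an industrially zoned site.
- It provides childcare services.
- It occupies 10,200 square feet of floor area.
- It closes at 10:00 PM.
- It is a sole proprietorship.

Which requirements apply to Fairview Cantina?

Commercial Authorization, Regulatory Registration, Trade Certificate

Sec. 17-1. closes 10:00 PM, at/before midnight → Commercial Authorization required.
Sec. 17-2. provides childcare services → exempt from Standard License.
Sec. 17-3. closes 10:00 PM, after 9:00 PM → Daytime Permit not required.
Sec. 17-4. operates from an industrially zoned site (not: is a mobile business with no fixed premises); floor area 10,200 square feet ≤ 18,600 square feet; provides childcare services → Standard Certificate not required.
Sec. 17-5. provides childcare services; closes 10:00 PM, after 5:00 PM → Annual License not required.
Sec. 17-6. operates from an industrially zoned site; years in business 14 > 12; floor area 10,200 square feet ≤ 11,700 square feet → Industrial Use Authorization not required.
Sec. 17-7. operates from an industrially zoned site → Standard License required.
Sec. 17-8. does not operate a retail storefront → Trade Registration not required.
Sec. 17-9. floor area 10,200 square feet ≤ 10,700 square feet; operates from an industrially zoned site; is a sole proprietorship → Regulatory Registration required.
Sec. 17-10. years in business 14 < 29 → Operating Authorization not required.
Sec. 17-11. closes 10:00 PM, at/before midnight; floor area 10,200 square feet ≥ 5,900 square feet; years in business 14 < 16 → Annual Permit not required.
Sec. 17-12. operates from an industrially zoned site; floor area 10,200 square feet < 13,000 square feet; is a sole proprietorship → Regulatory Authorization not required.
Sec. 17-13. provides childcare services; floor area 10,200 square feet > 8,000 square feet; is a sole proprietorship → Trade Certificate required.
Sec. 17-14. floor area 10,200 square feet < 10,800 square feet → Large Premises Registration not required.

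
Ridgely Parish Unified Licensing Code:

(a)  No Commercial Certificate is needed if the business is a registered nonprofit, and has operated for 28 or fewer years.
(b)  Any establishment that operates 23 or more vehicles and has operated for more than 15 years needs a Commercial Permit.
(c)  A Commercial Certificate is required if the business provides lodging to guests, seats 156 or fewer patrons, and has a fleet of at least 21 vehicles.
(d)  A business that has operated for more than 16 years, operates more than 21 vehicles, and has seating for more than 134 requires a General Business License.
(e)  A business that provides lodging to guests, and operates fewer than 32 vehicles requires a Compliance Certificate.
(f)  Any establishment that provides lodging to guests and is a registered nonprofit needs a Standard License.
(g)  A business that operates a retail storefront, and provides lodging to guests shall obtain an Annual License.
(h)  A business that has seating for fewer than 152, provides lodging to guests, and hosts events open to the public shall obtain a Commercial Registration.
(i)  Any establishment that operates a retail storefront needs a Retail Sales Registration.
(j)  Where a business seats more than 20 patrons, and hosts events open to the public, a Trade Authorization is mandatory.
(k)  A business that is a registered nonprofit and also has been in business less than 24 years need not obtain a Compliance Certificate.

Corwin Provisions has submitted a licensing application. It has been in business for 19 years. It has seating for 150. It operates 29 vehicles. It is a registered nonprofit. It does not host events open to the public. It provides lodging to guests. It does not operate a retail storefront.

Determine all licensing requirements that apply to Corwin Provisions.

Commercial Permit, General Business License, Standard License

(a) is a registered nonprofit; years in business 19 ≤ 28 → exempt from Commercial Certificate.
(b) vehicles 29 ≥ 23; years in business 19 > 15 → Commercial Permit required.
(c) provides lodging to guests; seating 150 ≤ 156; vehicles 29 ≥ 21 → Commercial Certificate required.
(d) years in business 19 > 16; vehicles 29 > 21; seating 150 > 134 → General Business License required.
(e) provides lodging to guests; vehicles 29 < 32 → Compliance Certificate required.
(f) provides lodging to guests; is a registered nonprofit → Standard License required.
(g) does not operate a retail storefront; provides lodging to guests → Annual License not required.
(h) seating 150 < 152; provides lodging to guests; does not host events open to the public → Commercial Registration not required.
(i) does not operate a retail storefront → Retail Sales Registration not required.
(j) seating 150 > 20; does not host events open to the public → Trade Authorization not required.
(k) is a registered nonprofit; years in business 19 < 24 → exempt from Compliance Certificate.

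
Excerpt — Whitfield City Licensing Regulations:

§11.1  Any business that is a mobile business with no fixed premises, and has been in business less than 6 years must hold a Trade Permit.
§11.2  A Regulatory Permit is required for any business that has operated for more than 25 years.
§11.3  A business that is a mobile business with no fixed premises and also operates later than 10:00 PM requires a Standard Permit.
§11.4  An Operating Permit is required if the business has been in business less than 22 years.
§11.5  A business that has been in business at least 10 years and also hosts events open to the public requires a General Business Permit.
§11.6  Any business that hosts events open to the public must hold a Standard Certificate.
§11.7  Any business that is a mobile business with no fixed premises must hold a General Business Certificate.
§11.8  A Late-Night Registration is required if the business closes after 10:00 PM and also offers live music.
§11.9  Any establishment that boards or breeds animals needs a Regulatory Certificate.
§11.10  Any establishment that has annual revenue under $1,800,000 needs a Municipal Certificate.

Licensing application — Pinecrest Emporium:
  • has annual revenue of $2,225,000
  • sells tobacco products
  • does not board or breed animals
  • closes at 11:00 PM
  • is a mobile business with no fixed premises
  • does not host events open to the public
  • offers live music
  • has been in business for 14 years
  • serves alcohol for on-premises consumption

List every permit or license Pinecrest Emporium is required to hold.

§11.1 is a mobile business with no fixed premises; years in business 14 ≥ 6 → Trade Permit not required.
§11.2 years in business 14 ≤ 25 → Regulatory Permit not required.
§11.3 is a mobile business with no fixed premises; closes 11:00 PM, after 10:00 PM → Standard Permit required.
§11.4 years in business 14 < 22 → Operating Permit required.
§11.5 years in business 14 ≥ 10; does not host events open to the public → General Business Permit not required.
§11.6 does not host events open to the public → Standard Certificate not required.
§11.7 is a mobile business with no fixed premises → General Business Certificate required.
§11.8 closes 11:00 PM, after 10:00 PM; offers live music → Late-Night Registration required.
§11.9 does not board or breed animals → Regulatory Certificate not required.
§11.10 revenue $2,225,000 ≥ $1,800,000 → Municipal Certificate not required.

General Business Certificate, Late-Night Registration, Operating Permit, Standard Permit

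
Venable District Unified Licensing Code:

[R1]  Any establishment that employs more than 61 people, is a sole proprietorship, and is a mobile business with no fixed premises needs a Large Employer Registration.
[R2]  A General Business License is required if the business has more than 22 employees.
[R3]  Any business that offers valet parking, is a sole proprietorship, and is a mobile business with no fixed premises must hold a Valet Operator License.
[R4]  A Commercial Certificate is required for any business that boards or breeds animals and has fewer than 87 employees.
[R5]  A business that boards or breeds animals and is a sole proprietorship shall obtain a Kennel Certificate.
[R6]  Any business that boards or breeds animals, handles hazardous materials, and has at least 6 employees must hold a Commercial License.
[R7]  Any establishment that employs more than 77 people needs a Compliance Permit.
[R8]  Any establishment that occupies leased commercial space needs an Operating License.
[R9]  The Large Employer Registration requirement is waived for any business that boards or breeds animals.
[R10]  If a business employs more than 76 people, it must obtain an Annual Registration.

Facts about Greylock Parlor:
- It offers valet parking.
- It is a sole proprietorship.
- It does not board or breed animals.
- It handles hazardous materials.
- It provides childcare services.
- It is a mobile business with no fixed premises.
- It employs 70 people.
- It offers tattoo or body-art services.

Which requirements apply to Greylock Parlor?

[R1] employees 70 > 61; is a sole proprietorship; is a mobile business with no fixed premises → Large Employer Registration required.
[R2] employees 70 > 22 → General Business License required.
[R3] offers valet parking; is a sole proprietorship; is a mobile business with no fixed premises → Valet Operator License required.
[R4] does not board or breed animals; employees 70 < 87 → Commercial Certificate not required.
[R5] does not board or breed animals; is a sole proprietorship → Kennel Certificate not required.
[R6] does not board or breed animals; handles hazardous materials; employees 70 ≥ 6 → Commercial License not required.
[R7] employees 70 ≤ 77 → Compliance Permit not required.
[R8] is a mobile business with no fixed premises (not: occupies leased commercial space) → Operating License not required.
[R9] does not board or breed animals → Large Employer Registration exemption does not apply.
[R10] employees 70 ≤ 76 → Annual Registration not required.

General Business License, Large Employer Registration, Valet Operator License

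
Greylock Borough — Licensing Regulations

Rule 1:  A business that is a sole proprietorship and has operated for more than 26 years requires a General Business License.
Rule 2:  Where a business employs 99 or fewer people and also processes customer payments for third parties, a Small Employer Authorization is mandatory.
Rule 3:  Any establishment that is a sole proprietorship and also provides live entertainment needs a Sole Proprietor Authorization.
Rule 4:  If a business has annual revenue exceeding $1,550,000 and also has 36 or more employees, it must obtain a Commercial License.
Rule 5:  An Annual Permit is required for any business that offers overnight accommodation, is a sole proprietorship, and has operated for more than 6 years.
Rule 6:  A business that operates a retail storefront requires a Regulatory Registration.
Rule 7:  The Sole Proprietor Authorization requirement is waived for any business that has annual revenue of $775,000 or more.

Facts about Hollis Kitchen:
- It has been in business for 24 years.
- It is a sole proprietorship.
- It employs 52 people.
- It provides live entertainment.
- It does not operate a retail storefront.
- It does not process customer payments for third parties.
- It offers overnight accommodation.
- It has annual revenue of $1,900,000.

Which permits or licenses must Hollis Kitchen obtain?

Annual Permit, Commercial License

Rule 1: is a sole proprietorship; years in business 24 ≤ 26 → General Business License not required.
Rule 2: employees 52 ≤ 99; does not process customer payments for third parties → Small Employer Authorization not required.
Rule 3: is a sole proprietorship; provides live entertainment → Sole Proprietor Authorization required.
Rule 4: revenue $1,900,000 > $1,550,000; employees 52 ≥ 36 → Commercial License required.
Rule 5: offers overnight accommodation; is a sole proprietorship; years in business 24 > 6 → Annual Permit required.
Rule 6: does not operate a retail storefront → Regulatory Registration not required.
Rule 7: revenue $1,900,000 ≥ $775,000 → exempt from Sole Proprietor Authorization.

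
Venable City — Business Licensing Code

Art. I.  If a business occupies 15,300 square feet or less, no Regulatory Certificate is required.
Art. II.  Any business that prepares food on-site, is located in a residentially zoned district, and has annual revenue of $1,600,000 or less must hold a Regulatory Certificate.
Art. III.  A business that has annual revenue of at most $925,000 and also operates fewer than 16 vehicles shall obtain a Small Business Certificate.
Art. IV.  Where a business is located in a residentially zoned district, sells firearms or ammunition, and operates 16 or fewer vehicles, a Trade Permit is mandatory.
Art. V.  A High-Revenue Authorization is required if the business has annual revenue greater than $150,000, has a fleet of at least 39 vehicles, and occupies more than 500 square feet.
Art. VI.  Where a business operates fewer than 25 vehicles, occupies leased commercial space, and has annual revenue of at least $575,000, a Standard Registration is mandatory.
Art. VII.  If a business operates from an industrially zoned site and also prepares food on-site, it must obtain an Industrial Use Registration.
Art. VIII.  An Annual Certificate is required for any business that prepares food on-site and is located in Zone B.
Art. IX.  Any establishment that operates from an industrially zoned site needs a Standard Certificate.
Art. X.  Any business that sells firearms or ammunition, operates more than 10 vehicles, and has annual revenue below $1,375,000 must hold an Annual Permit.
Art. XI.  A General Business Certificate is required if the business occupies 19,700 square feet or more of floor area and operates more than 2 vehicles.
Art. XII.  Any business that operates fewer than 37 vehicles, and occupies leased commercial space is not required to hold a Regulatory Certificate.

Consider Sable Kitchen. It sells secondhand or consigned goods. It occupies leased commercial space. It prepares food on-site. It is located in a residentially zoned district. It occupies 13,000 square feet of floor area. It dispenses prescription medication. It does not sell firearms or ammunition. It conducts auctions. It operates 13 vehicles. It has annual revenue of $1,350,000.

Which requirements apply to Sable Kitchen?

Art. I. floor area 13,000 square feet ≤ 15,300 square feet → exempt from Regulatory Certificate.
Art. II. prepares food on-site; is located in a residentially zoned district; revenue $1,350,000 ≤ $1,600,000 → Regulatory Certificate required.
Art. III. revenue $1,350,000 > $925,000; vehicles 13 < 16 → Small Business Certificate not required.
Art. IV. is located in a residentially zoned district; does not sell firearms or ammunition; vehicles 13 ≤ 16 → Trade Permit not required.
Art. V. revenue $1,350,000 > $150,000; vehicles 13 < 39; floor area 13,000 square feet > 500 square feet → High-Revenue Authorization not required.
Art. VI. vehicles 13 < 25; occupies leased commercial space; revenue $1,350,000 ≥ $575,000 → Standard Registration required.
Art. VII. occupies leased commercial space (not: operates from an industrially zoned site); prepares food on-site → Industrial Use Registration not required.
Art. VIII. prepares food on-site; is located in a residentially zoned district (not: is located in Zone B) → Annual Certificate not required.
Art. IX. occupies leased commercial space (not: operates from an industrially zoned site) → Standard Certificate not required.
Art. X. does not sell firearms or ammunition; vehicles 13 > 10; revenue $1,350,000 < $1,375,000 → Annual Permit not required.
Art. XI. floor area 13,000 square feet < 19,700 square feet; vehicles 13 > 2 → General Business Certificate not required.
Art. XII. vehicles 13 < 37; occupies leased commercial space → exempt from Regulatory Certificate.

Standard Registration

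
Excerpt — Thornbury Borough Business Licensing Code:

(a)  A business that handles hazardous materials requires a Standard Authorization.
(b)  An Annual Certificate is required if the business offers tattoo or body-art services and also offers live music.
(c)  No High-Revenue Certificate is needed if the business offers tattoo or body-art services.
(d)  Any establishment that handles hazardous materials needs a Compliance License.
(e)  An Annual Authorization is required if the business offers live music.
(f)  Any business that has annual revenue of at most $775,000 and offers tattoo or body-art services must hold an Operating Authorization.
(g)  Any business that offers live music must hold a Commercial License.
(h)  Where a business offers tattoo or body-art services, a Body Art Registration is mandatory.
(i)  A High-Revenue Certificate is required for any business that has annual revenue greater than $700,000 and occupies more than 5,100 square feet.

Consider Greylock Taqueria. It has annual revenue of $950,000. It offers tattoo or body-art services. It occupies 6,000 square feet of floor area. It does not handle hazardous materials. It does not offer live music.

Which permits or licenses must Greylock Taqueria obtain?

Body Art Registration

(a) does not handle hazardous materials → Standard Authorization not required.
(b) offers tattoo or body-art services; does not offer live music → Annual Certificate not required.
(c) offers tattoo or body-art services → exempt from High-Revenue Certificate.
(d) does not handle hazardous materials → Compliance License not required.
(e) does not offer live music → Annual Authorization not required.
(f) revenue $950,000 > $775,000; offers tattoo or body-art services → Operating Authorization not required.
(g) does not offer live music → Commercial License not required.
(h) offers tattoo or body-art services → Body Art Registration required.
(i) revenue $950,000 > $700,000; floor area 6,000 square feet > 5,100 square feet → High-Revenue Certificate required.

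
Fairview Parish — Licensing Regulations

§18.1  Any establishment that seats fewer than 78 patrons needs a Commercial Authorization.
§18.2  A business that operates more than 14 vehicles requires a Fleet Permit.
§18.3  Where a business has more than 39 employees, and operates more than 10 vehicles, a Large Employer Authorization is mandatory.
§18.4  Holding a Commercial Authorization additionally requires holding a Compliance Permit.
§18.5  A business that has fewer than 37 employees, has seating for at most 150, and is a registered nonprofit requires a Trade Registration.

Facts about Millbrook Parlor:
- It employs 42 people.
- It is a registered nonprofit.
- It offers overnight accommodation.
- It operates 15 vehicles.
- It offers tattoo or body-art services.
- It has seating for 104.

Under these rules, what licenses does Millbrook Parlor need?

§18.1 seating 104 ≥ 78 → Commercial Authorization not required.
§18.2 vehicles 15 > 14 → Fleet Permit required.
§18.3 employees 42 > 39; vehicles 15 > 10 → Large Employer Authorization required.
§18.4 Commercial Authorization is not required → no effect.
§18.5 employees 42 ≥ 37; seating 104 ≤ 150; is a registered nonprofit → Trade Registration not required.

Fleet Permit, Large Employer Authorization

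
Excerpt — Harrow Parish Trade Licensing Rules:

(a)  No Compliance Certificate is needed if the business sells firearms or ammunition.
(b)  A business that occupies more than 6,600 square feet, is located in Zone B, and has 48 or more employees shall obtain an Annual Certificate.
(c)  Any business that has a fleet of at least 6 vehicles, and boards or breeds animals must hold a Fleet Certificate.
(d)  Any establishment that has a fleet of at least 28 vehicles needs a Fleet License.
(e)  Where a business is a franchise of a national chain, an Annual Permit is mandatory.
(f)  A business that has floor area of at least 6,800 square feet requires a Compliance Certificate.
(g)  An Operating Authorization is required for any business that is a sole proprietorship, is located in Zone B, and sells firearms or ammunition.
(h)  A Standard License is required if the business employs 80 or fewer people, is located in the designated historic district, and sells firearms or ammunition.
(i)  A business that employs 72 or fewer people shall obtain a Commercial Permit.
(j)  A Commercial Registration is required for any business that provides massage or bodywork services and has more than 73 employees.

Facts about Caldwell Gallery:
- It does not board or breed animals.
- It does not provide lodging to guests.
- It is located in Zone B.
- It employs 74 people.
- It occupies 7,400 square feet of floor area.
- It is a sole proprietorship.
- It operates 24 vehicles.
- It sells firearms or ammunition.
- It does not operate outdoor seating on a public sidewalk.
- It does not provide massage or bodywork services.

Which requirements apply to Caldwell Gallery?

(a) sells firearms or ammunition → exempt from Compliance Certificate.
(b) floor area 7,400 square feet > 6,600 square feet; is located in Zone B; employees 74 ≥ 48 → Annual Certificate required.
(c) vehicles 24 ≥ 6; does not board or breed animals → Fleet Certificate not required.
(d) vehicles 24 < 28 → Fleet License not required.
(e) is a sole proprietorship (not: is a franchise of a national chain) → Annual Permit not required.
(f) floor area 7,400 square feet ≥ 6,800 square feet → Compliance Certificate required.
(g) is a sole proprietorship; is located in Zone B; sells firearms or ammunition → Operating Authorization required.
(h) employees 74 ≤ 80; is located in Zone B (not: is located in the designated historic district); sells firearms or ammunition → Standard License not required.
(i) employees 74 > 72 → Commercial Permit not required.
(j) does not provide massage or bodywork services; employees 74 > 73 → Commercial Registration not required.

Annual Certificate, Operating Authorization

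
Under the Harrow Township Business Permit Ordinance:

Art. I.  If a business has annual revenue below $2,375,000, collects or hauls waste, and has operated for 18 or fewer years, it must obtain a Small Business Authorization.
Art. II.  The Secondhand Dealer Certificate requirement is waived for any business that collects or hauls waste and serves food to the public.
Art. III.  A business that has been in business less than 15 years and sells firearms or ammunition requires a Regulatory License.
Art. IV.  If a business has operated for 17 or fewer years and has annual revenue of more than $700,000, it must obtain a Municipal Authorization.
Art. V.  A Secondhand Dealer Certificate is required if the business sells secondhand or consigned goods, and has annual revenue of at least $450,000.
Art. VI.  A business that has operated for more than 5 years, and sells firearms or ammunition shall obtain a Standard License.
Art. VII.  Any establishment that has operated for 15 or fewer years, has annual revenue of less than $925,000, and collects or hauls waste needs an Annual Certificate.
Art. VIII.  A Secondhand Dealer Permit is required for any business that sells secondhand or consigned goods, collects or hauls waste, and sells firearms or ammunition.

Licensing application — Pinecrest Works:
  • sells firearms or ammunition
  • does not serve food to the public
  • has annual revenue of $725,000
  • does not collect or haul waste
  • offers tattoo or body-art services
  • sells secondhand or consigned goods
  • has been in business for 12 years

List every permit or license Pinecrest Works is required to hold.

Municipal Authorization, Regulatory License, Secondhand Dealer Certificate, Standard License

Art. I. revenue $725,000 < $2,375,000; does not collect or haul waste; years in business 12 ≤ 18 → Small Business Authorization not required.
Art. II. does not collect or haul waste; does not serve food to the public → Secondhand Dealer Certificate exemption does not apply.
Art. III. years in business 12 < 15; sells firearms or ammunition → Regulatory License required.
Art. IV. years in business 12 ≤ 17; revenue $725,000 > $700,000 → Municipal Authorization required.
Art. V. sells secondhand or consigned goods; revenue $725,000 ≥ $450,000 → Secondhand Dealer Certificate required.
Art. VI. years in business 12 > 5; sells firearms or ammunition → Standard License required.
Art. VII. years in business 12 ≤ 15; revenue $725,000 < $925,000; does not collect or haul waste → Annual Certificate not required.
Art. VIII. sells secondhand or consigned goods; does not collect or haul waste; sells firearms or ammunition → Secondhand Dealer Permit not required.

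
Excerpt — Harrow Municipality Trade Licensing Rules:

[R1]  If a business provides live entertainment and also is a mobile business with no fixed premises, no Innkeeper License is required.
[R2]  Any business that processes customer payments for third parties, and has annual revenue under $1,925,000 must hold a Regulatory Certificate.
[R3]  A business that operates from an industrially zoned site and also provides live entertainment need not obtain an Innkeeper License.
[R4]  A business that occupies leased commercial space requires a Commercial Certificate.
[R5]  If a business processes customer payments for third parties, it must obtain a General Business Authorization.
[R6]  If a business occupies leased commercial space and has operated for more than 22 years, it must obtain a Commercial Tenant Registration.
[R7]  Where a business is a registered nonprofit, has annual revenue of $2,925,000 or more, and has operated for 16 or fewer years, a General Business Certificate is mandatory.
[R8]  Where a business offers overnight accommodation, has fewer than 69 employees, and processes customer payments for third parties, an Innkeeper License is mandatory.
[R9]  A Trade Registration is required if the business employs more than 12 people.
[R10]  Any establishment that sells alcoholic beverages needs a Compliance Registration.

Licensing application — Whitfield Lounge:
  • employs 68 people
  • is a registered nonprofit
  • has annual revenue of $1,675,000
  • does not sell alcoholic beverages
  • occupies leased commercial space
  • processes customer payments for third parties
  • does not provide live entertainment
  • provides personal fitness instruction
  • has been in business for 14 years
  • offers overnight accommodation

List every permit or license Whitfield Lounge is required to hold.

Commercial Certificate, General Business Authorization, Innkeeper License, Regulatory Certificate, Trade Registration

[R1] does not provide live entertainment; occupies leased commercial space (not: is a mobile business with no fixed premises) → Innkeeper License exemption does not apply.
[R2] processes customer payments for third parties; revenue $1,675,000 < $1,925,000 → Regulatory Certificate required.
[R3] occupies leased commercial space (not: operates from an industrially zoned site); does not provide live entertainment → Innkeeper License exemption does not apply.
[R4] occupies leased commercial space → Commercial Certificate required.
[R5] processes customer payments for third parties → General Business Authorization required.
[R6] occupies leased commercial space; years in business 14 ≤ 22 → Commercial Tenant Registration not required.
[R7] is a registered nonprofit; revenue $1,675,000 < $2,925,000; years in business 14 ≤ 16 → General Business Certificate not required.
[R8] offers overnight accommodation; employees 68 < 69; processes customer payments for third parties → Innkeeper License required.
[R9] employees 68 > 12 → Trade Registration required.
[R10] does not sell alcoholic beverages → Compliance Registration not required.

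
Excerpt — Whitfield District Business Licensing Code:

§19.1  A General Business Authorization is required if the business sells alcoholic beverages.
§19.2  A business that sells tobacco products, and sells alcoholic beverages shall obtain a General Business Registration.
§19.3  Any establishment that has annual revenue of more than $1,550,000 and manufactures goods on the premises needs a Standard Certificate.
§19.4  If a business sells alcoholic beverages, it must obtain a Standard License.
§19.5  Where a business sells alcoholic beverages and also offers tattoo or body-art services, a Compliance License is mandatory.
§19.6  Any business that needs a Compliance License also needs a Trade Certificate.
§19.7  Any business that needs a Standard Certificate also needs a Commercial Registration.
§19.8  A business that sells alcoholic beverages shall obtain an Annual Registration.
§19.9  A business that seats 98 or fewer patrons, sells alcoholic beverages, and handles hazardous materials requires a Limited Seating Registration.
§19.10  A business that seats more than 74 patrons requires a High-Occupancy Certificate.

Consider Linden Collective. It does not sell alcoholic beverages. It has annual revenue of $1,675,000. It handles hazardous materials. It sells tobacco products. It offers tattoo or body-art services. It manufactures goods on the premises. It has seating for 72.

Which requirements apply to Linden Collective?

Commercial Registration, Standard Certificate

§19.1 does not sell alcoholic beverages → General Business Authorization not required.
§19.2 sells tobacco products; does not sell alcoholic beverages → General Business Registration not required.
§19.3 revenue $1,675,000 > $1,550,000; manufactures goods on the premises → Standard Certificate required.
§19.4 does not sell alcoholic beverages → Standard License not required.
§19.5 does not sell alcoholic beverages; offers tattoo or body-art services → Compliance License not required.
§19.6 Compliance License is not required → no effect.
§19.7 Standard Certificate is required → Commercial Registration also required.
§19.8 does not sell alcoholic beverages → Annual Registration not required.
§19.9 seating 72 ≤ 98; does not sell alcoholic beverages; handles hazardous materials → Limited Seating Registration not required.
§19.10 seating 72 ≤ 74 → High-Occupancy Certificate not required.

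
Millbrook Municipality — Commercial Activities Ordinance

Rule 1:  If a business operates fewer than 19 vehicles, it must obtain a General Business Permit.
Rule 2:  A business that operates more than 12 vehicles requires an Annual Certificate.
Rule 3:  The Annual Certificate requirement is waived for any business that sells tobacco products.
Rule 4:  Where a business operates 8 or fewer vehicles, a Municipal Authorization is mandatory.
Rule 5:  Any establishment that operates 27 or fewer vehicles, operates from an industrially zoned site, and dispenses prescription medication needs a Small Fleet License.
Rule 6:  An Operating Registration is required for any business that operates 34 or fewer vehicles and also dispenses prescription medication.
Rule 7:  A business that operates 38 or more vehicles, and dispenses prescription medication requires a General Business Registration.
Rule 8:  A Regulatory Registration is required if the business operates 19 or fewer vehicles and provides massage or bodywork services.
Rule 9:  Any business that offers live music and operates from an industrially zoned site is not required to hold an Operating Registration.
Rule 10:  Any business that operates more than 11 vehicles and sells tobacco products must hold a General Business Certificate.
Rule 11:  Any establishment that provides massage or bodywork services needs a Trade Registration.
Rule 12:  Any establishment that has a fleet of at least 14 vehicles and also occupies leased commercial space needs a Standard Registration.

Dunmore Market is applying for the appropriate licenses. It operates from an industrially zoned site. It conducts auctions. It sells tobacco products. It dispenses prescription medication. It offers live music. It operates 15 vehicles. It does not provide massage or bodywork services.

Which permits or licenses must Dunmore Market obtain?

Rule 1: vehicles 15 < 19 → General Business Permit required.
Rule 2: vehicles 15 > 12 → Annual Certificate required.
Rule 3: sells tobacco products → exempt from Annual Certificate.
Rule 4: vehicles 15 > 8 → Municipal Authorization not required.
Rule 5: vehicles 15 ≤ 27; operates from an industrially zoned site; dispenses prescription medication → Small Fleet License required.
Rule 6: vehicles 15 ≤ 34; dispenses prescription medication → Operating Registration required.
Rule 7: vehicles 15 < 38; dispenses prescription medication → General Business Registration not required.
Rule 8: vehicles 15 ≤ 19; does not provide massage or bodywork services → Regulatory Registration not required.
Rule 9: offers live music; operates from an industrially zoned site → exempt from Operating Registration.
Rule 10: vehicles 15 > 11; sells tobacco products → General Business Certificate required.
Rule 11: does not provide massage or bodywork services → Trade Registration not required.
Rule 12: vehicles 15 ≥ 14; operates from an industrially zoned site (not: occupies leased commercial space) → Standard Registration not required.

General Business Certificate, General Business Permit, Small Fleet License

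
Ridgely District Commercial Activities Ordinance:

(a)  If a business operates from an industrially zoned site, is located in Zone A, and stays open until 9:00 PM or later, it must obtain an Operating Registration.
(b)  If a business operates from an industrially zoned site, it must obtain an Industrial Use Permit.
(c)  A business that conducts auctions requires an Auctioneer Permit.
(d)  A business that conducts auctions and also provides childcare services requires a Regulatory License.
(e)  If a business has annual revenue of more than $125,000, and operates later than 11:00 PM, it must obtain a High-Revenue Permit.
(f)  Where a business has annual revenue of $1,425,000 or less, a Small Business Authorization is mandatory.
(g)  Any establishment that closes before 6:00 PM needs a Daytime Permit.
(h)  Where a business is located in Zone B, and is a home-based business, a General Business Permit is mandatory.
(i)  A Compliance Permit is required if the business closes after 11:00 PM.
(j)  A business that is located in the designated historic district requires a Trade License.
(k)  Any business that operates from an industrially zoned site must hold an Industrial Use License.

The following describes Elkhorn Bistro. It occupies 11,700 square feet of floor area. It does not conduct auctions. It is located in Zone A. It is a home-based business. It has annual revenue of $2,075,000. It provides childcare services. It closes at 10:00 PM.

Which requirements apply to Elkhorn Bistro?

(a) is a home-based business (not: operates from an industrially zoned site); is located in Zone A; closes 10:00 PM, after 9:00 PM → Operating Registration not required.
(b) is a home-based business (not: operates from an industrially zoned site) → Industrial Use Permit not required.
(c) does not conduct auctions → Auctioneer Permit not required.
(d) does not conduct auctions; provides childcare services → Regulatory License not required.
(e) revenue $2,075,000 > $125,000; closes 10:00 PM, at/before 11:00 PM → High-Revenue Permit not required.
(f) revenue $2,075,000 > $1,425,000 → Small Business Authorization not required.
(g) closes 10:00 PM, after 6:00 PM → Daytime Permit not required.
(h) is located in Zone A (not: is located in Zone B); is a home-based business → General Business Permit not required.
(i) closes 10:00 PM, at/before 11:00 PM → Compliance Permit not required.
(j) is located in Zone A (not: is located in the designated historic district) → Trade License not required.
(k) is a home-based business (not: operates from an industrially zoned site) → Industrial Use License not required.

None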